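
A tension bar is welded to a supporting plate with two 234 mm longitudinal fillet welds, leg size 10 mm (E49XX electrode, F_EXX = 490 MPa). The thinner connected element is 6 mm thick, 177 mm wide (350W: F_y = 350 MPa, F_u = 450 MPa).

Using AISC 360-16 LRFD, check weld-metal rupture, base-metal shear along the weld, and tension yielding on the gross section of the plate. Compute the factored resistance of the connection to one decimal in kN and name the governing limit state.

334.5 kN (gross-section yield governs)

Weld metal: throat = 0.707×10 = 7.07 mm, L = 2×234 = 468 mm. φR_n = 0.75 × 0.6 × 490 × 7.07 × 468 = 729.6 kN.
Base metal shear (6 mm plate): yield φR_n = 1.0×0.6×350×6×468 = 589.7 kN; rupture φR_n = 0.75×0.6×450×6×468 = 568.6 kN; take 568.6 kN (rupture).
Tension yield (gross): A_g = 177×6 = 1062 mm². φR_n = 0.90 × 350 × 1062 = 334.5 kN.
Governing: min(729.6, 568.6, 334.5) = 334.5 kN → gross-section yield.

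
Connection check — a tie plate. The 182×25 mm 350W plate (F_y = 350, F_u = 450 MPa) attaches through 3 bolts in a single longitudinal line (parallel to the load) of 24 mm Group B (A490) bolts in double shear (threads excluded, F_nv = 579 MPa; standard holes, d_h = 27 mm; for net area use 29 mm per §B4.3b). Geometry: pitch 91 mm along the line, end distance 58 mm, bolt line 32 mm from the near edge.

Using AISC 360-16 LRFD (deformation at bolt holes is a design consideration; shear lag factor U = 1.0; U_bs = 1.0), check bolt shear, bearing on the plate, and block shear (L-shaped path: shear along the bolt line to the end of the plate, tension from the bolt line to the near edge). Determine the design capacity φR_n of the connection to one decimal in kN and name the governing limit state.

Bolt shear: A_b = π(24)²/4 = 452.39 mm². φR_n = 0.75 × 579 × 452.39 × 3 × 2 = 1178.7 kN.
Bearing (25 mm plate, F_u = 450 MPa): end bolts L_c = 58 − 27/2 = 44.5, R_n = min(1.2×44.5×25×450, 2.4×24×25×450) = 600.75 kN/bolt; interior L_c = 91 − 27 = 64, R_n = 648 kN/bolt. φR_n = 0.75 × (1×600.75 + 2×648) = 1422.6 kN.
Block shear: shear path 1×[58+2×91] = 1×240 mm, A_gv = 6000, A_nv = 1×(240 − 2.5×29)×25 = 4187.5 mm²; tension to near edge: (32 − 0.5×29)×25 = 437.5 mm². R_n = min(0.6×450×4187.5, 0.6×350×6000) + 1.0×450×437.5 = min(1130.6, 1260) + 196.88 = 1327.5 kN. φR_n = 0.75 × 1327.5 = 995.6 kN.
Governing: min(1178.7, 1422.6, 995.6) = 995.6 kN → block shear.

995.6 kN (block shear governs)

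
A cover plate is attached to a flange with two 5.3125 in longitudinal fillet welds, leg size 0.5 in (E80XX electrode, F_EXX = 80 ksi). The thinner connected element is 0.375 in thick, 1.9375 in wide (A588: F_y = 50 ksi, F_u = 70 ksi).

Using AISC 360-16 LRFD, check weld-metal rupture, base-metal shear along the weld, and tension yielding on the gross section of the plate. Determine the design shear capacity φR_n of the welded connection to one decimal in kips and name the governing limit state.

32.7 kips (gross-section yield governs)

Weld metal: throat = 0.707×0.5 = 0.3535 in, L = 2×5.3125 = 10.625 in. φR_n = 0.75 × 0.6 × 80 × 0.3535 × 10.625 = 135.2 kips.
Base metal shear (0.375 in plate): yield φR_n = 1.0×0.6×50×0.375×10.625 = 119.5 kips; rupture φR_n = 0.75×0.6×70×0.375×10.625 = 125.5 kips; take 119.5 kips (yield).
Tension yield (gross): A_g = 1.9375×0.375 = 0.72656 in². φR_n = 0.90 × 50 × 0.72656 = 32.7 kips.
Governing: min(135.2, 119.5, 32.7) = 32.7 kips → gross-section yield.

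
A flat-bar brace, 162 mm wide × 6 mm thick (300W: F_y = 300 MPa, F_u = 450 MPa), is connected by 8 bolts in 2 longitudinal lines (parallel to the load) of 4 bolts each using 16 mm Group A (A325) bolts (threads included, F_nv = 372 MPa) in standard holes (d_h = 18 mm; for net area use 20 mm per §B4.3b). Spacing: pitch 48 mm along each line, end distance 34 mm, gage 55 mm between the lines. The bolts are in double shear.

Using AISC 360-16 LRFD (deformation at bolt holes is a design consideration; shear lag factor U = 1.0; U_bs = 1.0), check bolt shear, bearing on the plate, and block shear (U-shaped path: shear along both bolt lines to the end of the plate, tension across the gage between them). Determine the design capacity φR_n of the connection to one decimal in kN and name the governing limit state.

Bolt shear: A_b = π(16)²/4 = 201.06 mm². φR_n = 0.75 × 372 × 201.06 × 8 × 2 = 897.5 kN.
Bearing (6 mm plate, F_u = 450 MPa): end bolts L_c = 34 − 18/2 = 25, R_n = min(1.2×25×6×450, 2.4×16×6×450) = 81 kN/bolt; interior L_c = 48 − 18 = 30, R_n = 97.2 kN/bolt. φR_n = 0.75 × (2×81 + 6×97.2) = 558.9 kN.
Block shear: shear path 2×[34+3×48] = 2×178 mm, A_gv = 2136, A_nv = 2×(178 − 3.5×20)×6 = 1296 mm²; tension across gage: (55 − 1×20)×6 = 210 mm². R_n = min(0.6×450×1296, 0.6×300×2136) + 1.0×450×210 = min(349.92, 384.48) + 94.5 = 444.42 kN. φR_n = 0.75 × 444.42 = 333.3 kN.
Governing: min(897.5, 558.9, 333.3) = 333.3 kN → block shear.

333.3 kN (block shear governs)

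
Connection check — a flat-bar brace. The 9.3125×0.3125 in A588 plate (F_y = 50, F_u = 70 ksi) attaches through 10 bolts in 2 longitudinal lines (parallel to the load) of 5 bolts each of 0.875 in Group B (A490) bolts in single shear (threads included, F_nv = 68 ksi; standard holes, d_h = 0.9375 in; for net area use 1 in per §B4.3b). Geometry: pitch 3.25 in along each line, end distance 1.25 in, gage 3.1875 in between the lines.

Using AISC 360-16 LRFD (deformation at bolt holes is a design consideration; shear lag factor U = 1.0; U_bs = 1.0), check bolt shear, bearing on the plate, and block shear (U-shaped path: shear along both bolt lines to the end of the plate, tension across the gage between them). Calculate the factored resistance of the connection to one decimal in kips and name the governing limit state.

227.8 kips (block shear governs)

Bolt shear: A_b = π(0.875)²/4 = 0.60132 in². φR_n = 0.75 × 68 × 0.60132 × 10 × 1 = 306.7 kips.
Bearing (0.3125 in plate, F_u = 70 ksi): end bolts L_c = 1.25 − 0.9375/2 = 0.78125, R_n = min(1.2×0.78125×0.3125×70, 2.4×0.875×0.3125×70) = 20.508 kips/bolt; interior L_c = 3.25 − 0.9375 = 2.3125, R_n = 45.938 kips/bolt. φR_n = 0.75 × (2×20.508 + 8×45.938) = 306.4 kips.
Block shear: shear path 2×[1.25+4×3.25] = 2×14.25 in, A_gv = 8.9063, A_nv = 2×(14.25 − 4.5×1)×0.3125 = 6.0938 in²; tension across gage: (3.1875 − 1×1)×0.3125 = 0.68359 in². R_n = min(0.6×70×6.0938, 0.6×50×8.9063) + 1.0×70×0.68359 = min(255.94, 267.19) + 47.851 = 303.79 kips. φR_n = 0.75 × 303.79 = 227.8 kips.
Governing: min(306.7, 306.4, 227.8) = 227.8 kips → block shear.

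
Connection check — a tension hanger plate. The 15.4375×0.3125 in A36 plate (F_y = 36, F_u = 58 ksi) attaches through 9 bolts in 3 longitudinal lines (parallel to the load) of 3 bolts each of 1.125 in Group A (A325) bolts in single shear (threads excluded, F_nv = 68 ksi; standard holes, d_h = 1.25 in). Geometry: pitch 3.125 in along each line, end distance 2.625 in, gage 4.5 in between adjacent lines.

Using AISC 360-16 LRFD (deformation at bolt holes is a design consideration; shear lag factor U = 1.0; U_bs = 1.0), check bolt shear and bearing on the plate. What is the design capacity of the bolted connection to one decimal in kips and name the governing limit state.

281.4 kips (bearing governs)

Bolt shear: A_b = π(1.125)²/4 = 0.99402 in². φR_n = 0.75 × 68 × 0.99402 × 9 × 1 = 456.3 kips.
Bearing (0.3125 in plate, F_u = 58 ksi): end bolts L_c = 2.625 − 1.25/2 = 2, R_n = min(1.2×2×0.3125×58, 2.4×1.125×0.3125×58) = 43.5 kips/bolt; interior L_c = 3.125 − 1.25 = 1.875, R_n = 40.781 kips/bolt. φR_n = 0.75 × (3×43.5 + 6×40.781) = 281.4 kips.
Governing: min(456.3, 281.4) = 281.4 kips → bearing.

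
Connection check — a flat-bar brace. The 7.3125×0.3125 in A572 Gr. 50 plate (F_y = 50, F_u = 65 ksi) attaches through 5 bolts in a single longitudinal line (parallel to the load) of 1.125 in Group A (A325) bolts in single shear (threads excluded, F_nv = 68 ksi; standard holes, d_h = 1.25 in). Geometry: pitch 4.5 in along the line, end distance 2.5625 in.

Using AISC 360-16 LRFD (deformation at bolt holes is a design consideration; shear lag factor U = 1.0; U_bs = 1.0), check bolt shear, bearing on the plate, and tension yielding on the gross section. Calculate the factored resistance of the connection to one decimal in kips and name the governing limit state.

Bolt shear: A_b = π(1.125)²/4 = 0.99402 in². φR_n = 0.75 × 68 × 0.99402 × 5 × 1 = 253.5 kips.
Bearing (0.3125 in plate, F_u = 65 ksi): end bolts L_c = 2.5625 − 1.25/2 = 1.9375, R_n = min(1.2×1.9375×0.3125×65, 2.4×1.125×0.3125×65) = 47.227 kips/bolt; interior L_c = 4.5 − 1.25 = 3.25, R_n = 54.844 kips/bolt. φR_n = 0.75 × (1×47.227 + 4×54.844) = 200.0 kips.
Tension yield (gross): A_g = 7.3125×0.3125 = 2.2852 in². φR_n = 0.90 × 50 × 2.2852 = 102.8 kips.
Governing: min(253.5, 200.0, 102.8) = 102.8 kips → gross-section yield.

102.8 kips (gross-section yield governs)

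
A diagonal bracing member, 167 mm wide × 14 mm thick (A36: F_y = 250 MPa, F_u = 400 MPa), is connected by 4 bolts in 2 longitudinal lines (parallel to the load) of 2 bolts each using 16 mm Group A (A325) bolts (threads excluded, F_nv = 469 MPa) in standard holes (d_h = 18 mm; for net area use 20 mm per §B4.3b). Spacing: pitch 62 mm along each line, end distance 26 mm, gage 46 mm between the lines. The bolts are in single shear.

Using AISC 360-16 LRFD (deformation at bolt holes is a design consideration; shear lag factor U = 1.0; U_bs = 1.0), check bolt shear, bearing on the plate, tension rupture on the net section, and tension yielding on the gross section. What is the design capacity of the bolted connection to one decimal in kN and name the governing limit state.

282.9 kN (bolt shear governs)

Bolt shear: A_b = π(16)²/4 = 201.06 mm². φR_n = 0.75 × 469 × 201.06 × 4 × 1 = 282.9 kN.
Bearing (14 mm plate, F_u = 400 MPa): end bolts L_c = 26 − 18/2 = 17, R_n = min(1.2×17×14×400, 2.4×16×14×400) = 114.24 kN/bolt; interior L_c = 62 − 18 = 44, R_n = 215.04 kN/bolt. φR_n = 0.75 × (2×114.24 + 2×215.04) = 493.9 kN.
Tension rupture (net): A_n = (167 − 2×20)×14 = 1778 mm² (U = 1.0, A_e = A_n). φR_n = 0.75 × 400 × 1778 = 533.4 kN.
Tension yield (gross): A_g = 167×14 = 2338 mm². φR_n = 0.90 × 250 × 2338 = 526.1 kN.
Governing: min(282.9, 493.9, 533.4, 526.1) = 282.9 kN → bolt shear.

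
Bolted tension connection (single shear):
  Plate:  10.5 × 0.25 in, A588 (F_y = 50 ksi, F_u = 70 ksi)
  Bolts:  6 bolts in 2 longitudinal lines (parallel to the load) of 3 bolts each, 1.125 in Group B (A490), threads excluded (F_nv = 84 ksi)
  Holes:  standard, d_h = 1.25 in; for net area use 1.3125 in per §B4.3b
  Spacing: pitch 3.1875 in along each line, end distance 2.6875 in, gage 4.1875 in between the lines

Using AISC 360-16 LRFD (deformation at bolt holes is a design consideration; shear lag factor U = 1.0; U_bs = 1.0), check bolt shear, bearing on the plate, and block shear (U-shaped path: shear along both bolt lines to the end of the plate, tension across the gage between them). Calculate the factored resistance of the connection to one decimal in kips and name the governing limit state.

128.8 kips (block shear governs)

Bolt shear: A_b = π(1.125)²/4 = 0.99402 in². φR_n = 0.75 × 84 × 0.99402 × 6 × 1 = 375.7 kips.
Bearing (0.25 in plate, F_u = 70 ksi): end bolts L_c = 2.6875 − 1.25/2 = 2.0625, R_n = min(1.2×2.0625×0.25×70, 2.4×1.125×0.25×70) = 43.313 kips/bolt; interior L_c = 3.1875 − 1.25 = 1.9375, R_n = 40.688 kips/bolt. φR_n = 0.75 × (2×43.313 + 4×40.688) = 187.0 kips.
Block shear: shear path 2×[2.6875+2×3.1875] = 2×9.0625 in, A_gv = 4.5313, A_nv = 2×(9.0625 − 2.5×1.3125)×0.25 = 2.8906 in²; tension across gage: (4.1875 − 1×1.3125)×0.25 = 0.71875 in². R_n = min(0.6×70×2.8906, 0.6×50×4.5313) + 1.0×70×0.71875 = min(121.41, 135.94) + 50.313 = 171.72 kips. φR_n = 0.75 × 171.72 = 128.8 kips.
Governing: min(375.7, 187.0, 128.8) = 128.8 kips → block shear.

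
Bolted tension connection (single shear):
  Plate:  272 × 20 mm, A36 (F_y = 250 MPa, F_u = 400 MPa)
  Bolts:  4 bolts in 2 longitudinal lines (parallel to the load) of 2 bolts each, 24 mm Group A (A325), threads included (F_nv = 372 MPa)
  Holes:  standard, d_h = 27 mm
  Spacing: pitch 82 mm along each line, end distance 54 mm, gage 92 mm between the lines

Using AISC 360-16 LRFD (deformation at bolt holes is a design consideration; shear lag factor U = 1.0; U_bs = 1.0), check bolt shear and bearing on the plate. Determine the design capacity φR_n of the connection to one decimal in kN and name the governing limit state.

504.9 kN (bolt shear governs)

Bolt shear: A_b = π(24)²/4 = 452.39 mm². φR_n = 0.75 × 372 × 452.39 × 4 × 1 = 504.9 kN.
Bearing (20 mm plate, F_u = 400 MPa): end bolts L_c = 54 − 27/2 = 40.5, R_n = min(1.2×40.5×20×400, 2.4×24×20×400) = 388.8 kN/bolt; interior L_c = 82 − 27 = 55, R_n = 460.8 kN/bolt. φR_n = 0.75 × (2×388.8 + 2×460.8) = 1274.4 kN.
Governing: min(504.9, 1274.4) = 504.9 kN → bolt shear.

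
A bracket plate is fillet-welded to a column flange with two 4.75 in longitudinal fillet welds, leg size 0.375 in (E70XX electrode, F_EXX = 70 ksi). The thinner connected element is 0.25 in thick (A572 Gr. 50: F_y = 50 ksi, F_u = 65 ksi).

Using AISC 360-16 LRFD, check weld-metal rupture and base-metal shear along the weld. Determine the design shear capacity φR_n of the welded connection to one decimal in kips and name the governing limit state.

69.5 kips (base-metal shear governs)

Weld metal: throat = 0.707×0.375 = 0.26513 in, L = 2×4.75 = 9.5 in. φR_n = 0.75 × 0.6 × 70 × 0.26513 × 9.5 = 79.3 kips.
Base metal shear (0.25 in plate): yield φR_n = 1.0×0.6×50×0.25×9.5 = 71.3 kips; rupture φR_n = 0.75×0.6×65×0.25×9.5 = 69.5 kips; take 69.5 kips (rupture).
Governing: min(79.3, 69.5) = 69.5 kips → base-metal shear.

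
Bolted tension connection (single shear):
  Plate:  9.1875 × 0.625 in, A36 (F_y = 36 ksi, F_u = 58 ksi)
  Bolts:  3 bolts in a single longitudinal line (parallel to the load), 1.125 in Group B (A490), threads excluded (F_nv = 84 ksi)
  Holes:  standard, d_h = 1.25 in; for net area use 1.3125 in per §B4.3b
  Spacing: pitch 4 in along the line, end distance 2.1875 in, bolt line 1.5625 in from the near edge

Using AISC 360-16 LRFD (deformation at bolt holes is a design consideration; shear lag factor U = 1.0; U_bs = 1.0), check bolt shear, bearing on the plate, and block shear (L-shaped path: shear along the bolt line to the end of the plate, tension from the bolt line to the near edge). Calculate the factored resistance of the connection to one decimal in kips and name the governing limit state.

Bolt shear: A_b = π(1.125)²/4 = 0.99402 in². φR_n = 0.75 × 84 × 0.99402 × 3 × 1 = 187.9 kips.
Bearing (0.625 in plate, F_u = 58 ksi): end bolts L_c = 2.1875 − 1.25/2 = 1.5625, R_n = min(1.2×1.5625×0.625×58, 2.4×1.125×0.625×58) = 67.969 kips/bolt; interior L_c = 4 − 1.25 = 2.75, R_n = 97.875 kips/bolt. φR_n = 0.75 × (1×67.969 + 2×97.875) = 197.8 kips.
Block shear: shear path 1×[2.1875+2×4] = 1×10.1875 in, A_gv = 6.3672, A_nv = 1×(10.1875 − 2.5×1.3125)×0.625 = 4.3164 in²; tension to near edge: (1.5625 − 0.5×1.3125)×0.625 = 0.56641 in². R_n = min(0.6×58×4.3164, 0.6×36×6.3672) + 1.0×58×0.56641 = min(150.21, 137.53) + 32.852 = 170.38 kips. φR_n = 0.75 × 170.38 = 127.8 kips.
Governing: min(187.9, 197.8, 127.8) = 127.8 kips → block shear.

127.8 kips (block shear governs)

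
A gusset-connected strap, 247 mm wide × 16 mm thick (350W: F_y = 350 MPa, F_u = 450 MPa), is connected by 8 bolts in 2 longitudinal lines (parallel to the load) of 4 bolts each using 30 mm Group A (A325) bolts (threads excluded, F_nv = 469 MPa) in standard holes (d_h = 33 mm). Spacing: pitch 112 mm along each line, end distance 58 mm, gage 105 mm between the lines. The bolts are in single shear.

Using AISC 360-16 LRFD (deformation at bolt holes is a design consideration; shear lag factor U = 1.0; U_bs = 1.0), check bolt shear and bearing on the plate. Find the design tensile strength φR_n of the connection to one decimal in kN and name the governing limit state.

1989.1 kN (bolt shear governs)

Bolt shear: A_b = π(30)²/4 = 706.86 mm². φR_n = 0.75 × 469 × 706.86 × 8 × 1 = 1989.1 kN.
Bearing (16 mm plate, F_u = 450 MPa): end bolts L_c = 58 − 33/2 = 41.5, R_n = min(1.2×41.5×16×450, 2.4×30×16×450) = 358.56 kN/bolt; interior L_c = 112 − 33 = 79, R_n = 518.4 kN/bolt. φR_n = 0.75 × (2×358.56 + 6×518.4) = 2870.6 kN.
Governing: min(1989.1, 2870.6) = 1989.1 kN → bolt shear.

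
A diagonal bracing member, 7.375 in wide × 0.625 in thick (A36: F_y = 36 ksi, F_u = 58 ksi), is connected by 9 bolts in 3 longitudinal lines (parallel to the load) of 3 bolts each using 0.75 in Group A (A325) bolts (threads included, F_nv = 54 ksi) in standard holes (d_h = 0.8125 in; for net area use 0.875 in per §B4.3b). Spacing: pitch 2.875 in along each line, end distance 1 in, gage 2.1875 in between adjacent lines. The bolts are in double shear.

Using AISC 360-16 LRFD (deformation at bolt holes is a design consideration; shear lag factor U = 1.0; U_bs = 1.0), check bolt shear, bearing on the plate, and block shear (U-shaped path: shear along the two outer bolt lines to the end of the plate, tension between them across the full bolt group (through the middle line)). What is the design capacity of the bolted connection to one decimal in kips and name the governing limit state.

Bolt shear: A_b = π(0.75)²/4 = 0.44179 in². φR_n = 0.75 × 54 × 0.44179 × 9 × 2 = 322.1 kips.
Bearing (0.625 in plate, F_u = 58 ksi): end bolts L_c = 1 − 0.8125/2 = 0.59375, R_n = min(1.2×0.59375×0.625×58, 2.4×0.75×0.625×58) = 25.828 kips/bolt; interior L_c = 2.875 − 0.8125 = 2.0625, R_n = 65.25 kips/bolt. φR_n = 0.75 × (3×25.828 + 6×65.25) = 351.7 kips.
Block shear: shear path 2×[1+2×2.875] = 2×6.75 in, A_gv = 8.4375, A_nv = 2×(6.75 − 2.5×0.875)×0.625 = 5.7031 in²; tension across gage: (4.375 − 2×0.875)×0.625 = 1.6406 in². R_n = min(0.6×58×5.7031, 0.6×36×8.4375) + 1.0×58×1.6406 = min(198.47, 182.25) + 95.155 = 277.41 kips. φR_n = 0.75 × 277.41 = 208.1 kips.
Governing: min(322.1, 351.7, 208.1) = 208.1 kips → block shear.

208.1 kips (block shear governs)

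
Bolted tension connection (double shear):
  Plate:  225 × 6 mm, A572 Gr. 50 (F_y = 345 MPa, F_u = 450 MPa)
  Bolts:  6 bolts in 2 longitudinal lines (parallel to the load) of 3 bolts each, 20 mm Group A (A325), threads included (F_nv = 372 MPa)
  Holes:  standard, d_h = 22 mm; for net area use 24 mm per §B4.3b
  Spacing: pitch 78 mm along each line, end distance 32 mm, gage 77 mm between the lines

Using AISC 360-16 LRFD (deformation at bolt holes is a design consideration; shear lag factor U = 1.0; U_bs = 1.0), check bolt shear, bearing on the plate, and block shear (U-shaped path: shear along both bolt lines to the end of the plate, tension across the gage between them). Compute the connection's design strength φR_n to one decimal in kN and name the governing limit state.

418.4 kN (block shear governs)

Bolt shear: A_b = π(20)²/4 = 314.16 mm². φR_n = 0.75 × 372 × 314.16 × 6 × 2 = 1051.8 kN.
Bearing (6 mm plate, F_u = 450 MPa): end bolts L_c = 32 − 22/2 = 21, R_n = min(1.2×21×6×450, 2.4×20×6×450) = 68.04 kN/bolt; interior L_c = 78 − 22 = 56, R_n = 129.6 kN/bolt. φR_n = 0.75 × (2×68.04 + 4×129.6) = 490.9 kN.
Block shear: shear path 2×[32+2×78] = 2×188 mm, A_gv = 2256, A_nv = 2×(188 − 2.5×24)×6 = 1536 mm²; tension across gage: (77 − 1×24)×6 = 318 mm². R_n = min(0.6×450×1536, 0.6×345×2256) + 1.0×450×318 = min(414.72, 466.99) + 143.1 = 557.82 kN. φR_n = 0.75 × 557.82 = 418.4 kN.
Governing: min(1051.8, 490.9, 418.4) = 418.4 kN → block shear.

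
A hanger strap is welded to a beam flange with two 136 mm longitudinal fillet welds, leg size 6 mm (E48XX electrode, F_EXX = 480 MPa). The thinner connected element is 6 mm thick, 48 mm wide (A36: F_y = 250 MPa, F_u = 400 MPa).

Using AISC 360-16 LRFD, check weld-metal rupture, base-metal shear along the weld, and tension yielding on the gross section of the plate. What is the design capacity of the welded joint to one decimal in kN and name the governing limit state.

Weld metal: throat = 0.707×6 = 4.242 mm, L = 2×136 = 272 mm. φR_n = 0.75 × 0.6 × 480 × 4.242 × 272 = 249.2 kN.
Base metal shear (6 mm plate): yield φR_n = 1.0×0.6×250×6×272 = 244.8 kN; rupture φR_n = 0.75×0.6×400×6×272 = 293.8 kN; take 244.8 kN (yield).
Tension yield (gross): A_g = 48×6 = 288 mm². φR_n = 0.90 × 250 × 288 = 64.8 kN.
Governing: min(249.2, 244.8, 64.8) = 64.8 kN → gross-section yield.

64.8 kN (gross-section yield governs)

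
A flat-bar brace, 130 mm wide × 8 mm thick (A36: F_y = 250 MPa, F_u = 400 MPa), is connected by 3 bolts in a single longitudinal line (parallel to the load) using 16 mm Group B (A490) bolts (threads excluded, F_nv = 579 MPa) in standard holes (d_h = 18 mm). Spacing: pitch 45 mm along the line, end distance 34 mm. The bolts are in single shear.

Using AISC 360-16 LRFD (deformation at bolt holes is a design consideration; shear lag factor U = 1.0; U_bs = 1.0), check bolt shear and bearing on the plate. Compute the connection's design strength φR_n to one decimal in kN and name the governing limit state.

Bolt shear: A_b = π(16)²/4 = 201.06 mm². φR_n = 0.75 × 579 × 201.06 × 3 × 1 = 261.9 kN.
Bearing (8 mm plate, F_u = 400 MPa): end bolts L_c = 34 − 18/2 = 25, R_n = min(1.2×25×8×400, 2.4×16×8×400) = 96 kN/bolt; interior L_c = 45 − 18 = 27, R_n = 103.68 kN/bolt. φR_n = 0.75 × (1×96 + 2×103.68) = 227.5 kN.
Governing: min(261.9, 227.5) = 227.5 kN → bearing.

227.5 kN (bearing governs)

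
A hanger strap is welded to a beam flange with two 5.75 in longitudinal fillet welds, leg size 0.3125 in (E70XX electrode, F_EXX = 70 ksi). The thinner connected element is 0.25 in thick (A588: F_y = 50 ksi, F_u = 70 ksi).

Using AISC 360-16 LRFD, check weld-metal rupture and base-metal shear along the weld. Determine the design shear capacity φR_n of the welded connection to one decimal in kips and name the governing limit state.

Weld metal: throat = 0.707×0.3125 = 0.22094 in, L = 2×5.75 = 11.5 in. φR_n = 0.75 × 0.6 × 70 × 0.22094 × 11.5 = 80.0 kips.
Base metal shear (0.25 in plate): yield φR_n = 1.0×0.6×50×0.25×11.5 = 86.3 kips; rupture φR_n = 0.75×0.6×70×0.25×11.5 = 90.6 kips; take 86.3 kips (yield).
Governing: min(80.0, 86.3) = 80.0 kips → weld metal.

80.0 kips (weld metal governs)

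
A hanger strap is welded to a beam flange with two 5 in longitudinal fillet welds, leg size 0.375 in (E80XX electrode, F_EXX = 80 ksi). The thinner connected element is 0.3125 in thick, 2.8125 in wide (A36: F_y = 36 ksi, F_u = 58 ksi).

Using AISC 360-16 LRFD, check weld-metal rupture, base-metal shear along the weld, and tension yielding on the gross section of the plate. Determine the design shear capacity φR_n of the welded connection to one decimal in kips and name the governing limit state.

Weld metal: throat = 0.707×0.375 = 0.26513 in, L = 2×5 = 10 in. φR_n = 0.75 × 0.6 × 80 × 0.26513 × 10 = 95.4 kips.
Base metal shear (0.3125 in plate): yield φR_n = 1.0×0.6×36×0.3125×10 = 67.5 kips; rupture φR_n = 0.75×0.6×58×0.3125×10 = 81.6 kips; take 67.5 kips (yield).
Tension yield (gross): A_g = 2.8125×0.3125 = 0.87891 in². φR_n = 0.90 × 36 × 0.87891 = 28.5 kips.
Governing: min(95.4, 67.5, 28.5) = 28.5 kips → gross-section yield.

28.5 kips (gross-section yield governs)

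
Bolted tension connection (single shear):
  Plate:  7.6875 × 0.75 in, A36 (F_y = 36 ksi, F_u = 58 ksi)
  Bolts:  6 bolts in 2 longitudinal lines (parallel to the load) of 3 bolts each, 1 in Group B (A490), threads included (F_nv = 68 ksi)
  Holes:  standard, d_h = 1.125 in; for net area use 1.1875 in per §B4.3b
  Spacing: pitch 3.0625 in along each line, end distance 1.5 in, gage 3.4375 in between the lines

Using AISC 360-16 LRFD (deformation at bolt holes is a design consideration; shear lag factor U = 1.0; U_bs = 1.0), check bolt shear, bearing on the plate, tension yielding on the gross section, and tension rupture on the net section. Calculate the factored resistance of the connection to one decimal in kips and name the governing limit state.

Bolt shear: A_b = π(1)²/4 = 0.7854 in². φR_n = 0.75 × 68 × 0.7854 × 6 × 1 = 240.3 kips.
Bearing (0.75 in plate, F_u = 58 ksi): end bolts L_c = 1.5 − 1.125/2 = 0.9375, R_n = min(1.2×0.9375×0.75×58, 2.4×1×0.75×58) = 48.938 kips/bolt; interior L_c = 3.0625 − 1.125 = 1.9375, R_n = 101.14 kips/bolt. φR_n = 0.75 × (2×48.938 + 4×101.14) = 376.8 kips.
Tension yield (gross): A_g = 7.6875×0.75 = 5.7656 in². φR_n = 0.90 × 36 × 5.7656 = 186.8 kips.
Tension rupture (net): A_n = (7.6875 − 2×1.1875)×0.75 = 3.9844 in² (U = 1.0, A_e = A_n). φR_n = 0.75 × 58 × 3.9844 = 173.3 kips.
Governing: min(240.3, 376.8, 186.8, 173.3) = 173.3 kips → net-section rupture.

173.3 kips (net-section rupture governs)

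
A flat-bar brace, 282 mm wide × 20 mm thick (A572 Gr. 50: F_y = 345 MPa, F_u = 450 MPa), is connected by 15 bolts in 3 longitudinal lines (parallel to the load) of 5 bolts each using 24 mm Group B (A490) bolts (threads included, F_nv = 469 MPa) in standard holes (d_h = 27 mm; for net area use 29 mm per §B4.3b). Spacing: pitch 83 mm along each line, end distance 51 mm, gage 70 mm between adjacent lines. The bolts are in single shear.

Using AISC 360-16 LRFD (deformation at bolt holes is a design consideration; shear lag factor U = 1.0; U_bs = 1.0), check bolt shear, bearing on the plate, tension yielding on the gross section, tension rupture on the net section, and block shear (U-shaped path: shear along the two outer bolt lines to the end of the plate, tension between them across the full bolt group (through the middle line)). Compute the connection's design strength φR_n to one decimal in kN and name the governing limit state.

1316.3 kN (net-section rupture governs)

Bolt shear: A_b = π(24)²/4 = 452.39 mm². φR_n = 0.75 × 469 × 452.39 × 15 × 1 = 2386.9 kN.
Bearing (20 mm plate, F_u = 450 MPa): end bolts L_c = 51 − 27/2 = 37.5, R_n = min(1.2×37.5×20×450, 2.4×24×20×450) = 405 kN/bolt; interior L_c = 83 − 27 = 56, R_n = 518.4 kN/bolt. φR_n = 0.75 × (3×405 + 12×518.4) = 5576.9 kN.
Tension yield (gross): A_g = 282×20 = 5640 mm². φR_n = 0.90 × 345 × 5640 = 1751.2 kN.
Tension rupture (net): A_n = (282 − 3×29)×20 = 3900 mm² (U = 1.0, A_e = A_n). φR_n = 0.75 × 450 × 3900 = 1316.3 kN.
Block shear: shear path 2×[51+4×83] = 2×383 mm, A_gv = 15320, A_nv = 2×(383 − 4.5×29)×20 = 10100 mm²; tension across gage: (140 − 2×29)×20 = 1640 mm². R_n = min(0.6×450×10100, 0.6×345×15320) + 1.0×450×1640 = min(2727, 3171.2) + 738 = 3465 kN. φR_n = 0.75 × 3465 = 2598.8 kN.
Governing: min(2386.9, 5576.9, 1751.2, 1316.3, 2598.8) = 1316.3 kN → net-section rupture.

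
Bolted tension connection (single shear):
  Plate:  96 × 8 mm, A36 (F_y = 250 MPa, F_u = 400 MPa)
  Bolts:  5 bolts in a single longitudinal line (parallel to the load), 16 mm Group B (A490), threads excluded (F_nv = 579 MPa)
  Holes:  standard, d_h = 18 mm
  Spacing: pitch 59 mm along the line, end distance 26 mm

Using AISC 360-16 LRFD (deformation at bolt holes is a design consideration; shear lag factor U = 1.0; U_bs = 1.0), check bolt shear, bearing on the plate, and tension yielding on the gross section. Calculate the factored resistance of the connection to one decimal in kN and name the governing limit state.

172.8 kN (gross-section yield governs)

Bolt shear: A_b = π(16)²/4 = 201.06 mm². φR_n = 0.75 × 579 × 201.06 × 5 × 1 = 436.6 kN.
Bearing (8 mm plate, F_u = 400 MPa): end bolts L_c = 26 − 18/2 = 17, R_n = min(1.2×17×8×400, 2.4×16×8×400) = 65.28 kN/bolt; interior L_c = 59 − 18 = 41, R_n = 122.88 kN/bolt. φR_n = 0.75 × (1×65.28 + 4×122.88) = 417.6 kN.
Tension yield (gross): A_g = 96×8 = 768 mm². φR_n = 0.90 × 250 × 768 = 172.8 kN.
Governing: min(436.6, 417.6, 172.8) = 172.8 kN → gross-section yield.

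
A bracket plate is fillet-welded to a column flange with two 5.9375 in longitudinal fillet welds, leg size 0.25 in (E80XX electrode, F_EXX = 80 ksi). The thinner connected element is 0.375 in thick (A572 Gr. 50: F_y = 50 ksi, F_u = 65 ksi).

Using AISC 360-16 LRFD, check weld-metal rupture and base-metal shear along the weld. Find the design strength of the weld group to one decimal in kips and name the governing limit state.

75.6 kips (weld metal governs)

Weld metal: throat = 0.707×0.25 = 0.17675 in, L = 2×5.9375 = 11.875 in. φR_n = 0.75 × 0.6 × 80 × 0.17675 × 11.875 = 75.6 kips.
Base metal shear (0.375 in plate): yield φR_n = 1.0×0.6×50×0.375×11.875 = 133.6 kips; rupture φR_n = 0.75×0.6×65×0.375×11.875 = 130.3 kips; take 130.3 kips (rupture).
Governing: min(75.6, 130.3) = 75.6 kips → weld metal.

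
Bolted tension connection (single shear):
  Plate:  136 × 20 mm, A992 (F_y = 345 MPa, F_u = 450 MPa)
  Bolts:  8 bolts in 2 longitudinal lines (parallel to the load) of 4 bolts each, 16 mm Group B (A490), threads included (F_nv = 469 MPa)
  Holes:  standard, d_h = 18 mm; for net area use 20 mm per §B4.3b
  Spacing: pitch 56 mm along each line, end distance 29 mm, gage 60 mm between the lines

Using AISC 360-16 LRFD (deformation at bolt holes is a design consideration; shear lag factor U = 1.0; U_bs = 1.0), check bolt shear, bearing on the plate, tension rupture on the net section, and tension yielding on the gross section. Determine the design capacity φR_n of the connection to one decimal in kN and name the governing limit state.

Bolt shear: A_b = π(16)²/4 = 201.06 mm². φR_n = 0.75 × 469 × 201.06 × 8 × 1 = 565.8 kN.
Bearing (20 mm plate, F_u = 450 MPa): end bolts L_c = 29 − 18/2 = 20, R_n = min(1.2×20×20×450, 2.4×16×20×450) = 216 kN/bolt; interior L_c = 56 − 18 = 38, R_n = 345.6 kN/bolt. φR_n = 0.75 × (2×216 + 6×345.6) = 1879.2 kN.
Tension rupture (net): A_n = (136 − 2×20)×20 = 1920 mm² (U = 1.0, A_e = A_n). φR_n = 0.75 × 450 × 1920 = 648.0 kN.
Tension yield (gross): A_g = 136×20 = 2720 mm². φR_n = 0.90 × 345 × 2720 = 844.6 kN.
Governing: min(565.8, 1879.2, 648.0, 844.6) = 565.8 kN → bolt shear.

565.8 kN (bolt shear governs)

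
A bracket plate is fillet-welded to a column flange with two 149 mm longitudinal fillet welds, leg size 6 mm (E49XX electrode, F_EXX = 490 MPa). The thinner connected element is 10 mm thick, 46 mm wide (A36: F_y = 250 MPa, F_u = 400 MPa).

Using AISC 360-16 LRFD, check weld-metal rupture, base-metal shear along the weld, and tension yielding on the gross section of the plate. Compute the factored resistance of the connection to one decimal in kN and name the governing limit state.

103.5 kN (gross-section yield governs)

Weld metal: throat = 0.707×6 = 4.242 mm, L = 2×149 = 298 mm. φR_n = 0.75 × 0.6 × 490 × 4.242 × 298 = 278.7 kN.
Base metal shear (10 mm plate): yield φR_n = 1.0×0.6×250×10×298 = 447.0 kN; rupture φR_n = 0.75×0.6×400×10×298 = 536.4 kN; take 447.0 kN (yield).
Tension yield (gross): A_g = 46×10 = 460 mm². φR_n = 0.90 × 250 × 460 = 103.5 kN.
Governing: min(278.7, 447.0, 103.5) = 103.5 kN → gross-section yield.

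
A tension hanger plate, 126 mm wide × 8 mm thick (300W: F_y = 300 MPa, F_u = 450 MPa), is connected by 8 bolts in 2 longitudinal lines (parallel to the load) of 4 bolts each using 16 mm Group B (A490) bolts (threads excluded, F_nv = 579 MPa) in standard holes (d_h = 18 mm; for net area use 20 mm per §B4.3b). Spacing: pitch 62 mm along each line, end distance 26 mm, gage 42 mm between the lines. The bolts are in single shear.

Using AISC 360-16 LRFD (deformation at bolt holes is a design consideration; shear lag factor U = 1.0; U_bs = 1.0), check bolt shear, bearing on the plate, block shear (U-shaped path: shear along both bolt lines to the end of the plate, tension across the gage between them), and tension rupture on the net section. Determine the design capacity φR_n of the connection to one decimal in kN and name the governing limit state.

Bolt shear: A_b = π(16)²/4 = 201.06 mm². φR_n = 0.75 × 579 × 201.06 × 8 × 1 = 698.5 kN.
Bearing (8 mm plate, F_u = 450 MPa): end bolts L_c = 26 − 18/2 = 17, R_n = min(1.2×17×8×450, 2.4×16×8×450) = 73.44 kN/bolt; interior L_c = 62 − 18 = 44, R_n = 138.24 kN/bolt. φR_n = 0.75 × (2×73.44 + 6×138.24) = 732.2 kN.
Block shear: shear path 2×[26+3×62] = 2×212 mm, A_gv = 3392, A_nv = 2×(212 − 3.5×20)×8 = 2272 mm²; tension across gage: (42 − 1×20)×8 = 176 mm². R_n = min(0.6×450×2272, 0.6×300×3392) + 1.0×450×176 = min(613.44, 610.56) + 79.2 = 689.76 kN. φR_n = 0.75 × 689.76 = 517.3 kN.
Tension rupture (net): A_n = (126 − 2×20)×8 = 688 mm² (U = 1.0, A_e = A_n). φR_n = 0.75 × 450 × 688 = 232.2 kN.
Governing: min(698.5, 732.2, 517.3, 232.2) = 232.2 kN → net-section rupture.

232.2 kN (net-section rupture governs)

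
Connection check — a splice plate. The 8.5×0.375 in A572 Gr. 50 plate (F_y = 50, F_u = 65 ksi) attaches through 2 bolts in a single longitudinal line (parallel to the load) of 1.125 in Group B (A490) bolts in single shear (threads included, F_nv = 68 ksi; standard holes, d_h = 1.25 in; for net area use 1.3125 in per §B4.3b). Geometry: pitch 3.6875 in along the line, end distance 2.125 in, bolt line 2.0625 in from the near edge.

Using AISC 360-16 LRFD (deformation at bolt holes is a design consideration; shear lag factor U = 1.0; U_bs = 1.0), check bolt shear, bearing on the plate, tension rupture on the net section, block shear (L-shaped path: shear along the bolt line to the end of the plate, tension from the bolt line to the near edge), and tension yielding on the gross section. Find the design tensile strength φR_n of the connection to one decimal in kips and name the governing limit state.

67.9 kips (block shear governs)

Bolt shear: A_b = π(1.125)²/4 = 0.99402 in². φR_n = 0.75 × 68 × 0.99402 × 2 × 1 = 101.4 kips.
Bearing (0.375 in plate, F_u = 65 ksi): end bolts L_c = 2.125 − 1.25/2 = 1.5, R_n = min(1.2×1.5×0.375×65, 2.4×1.125×0.375×65) = 43.875 kips/bolt; interior L_c = 3.6875 − 1.25 = 2.4375, R_n = 65.813 kips/bolt. φR_n = 0.75 × (1×43.875 + 1×65.813) = 82.3 kips.
Tension rupture (net): A_n = (8.5 − 1×1.3125)×0.375 = 2.6953 in² (U = 1.0, A_e = A_n). φR_n = 0.75 × 65 × 2.6953 = 131.4 kips.
Block shear: shear path 1×[2.125+1×3.6875] = 1×5.8125 in, A_gv = 2.1797, A_nv = 1×(5.8125 − 1.5×1.3125)×0.375 = 1.4414 in²; tension to near edge: (2.0625 − 0.5×1.3125)×0.375 = 0.52734 in². R_n = min(0.6×65×1.4414, 0.6×50×2.1797) + 1.0×65×0.52734 = min(56.215, 65.391) + 34.277 = 90.492 kips. φR_n = 0.75 × 90.492 = 67.9 kips.
Tension yield (gross): A_g = 8.5×0.375 = 3.1875 in². φR_n = 0.90 × 50 × 3.1875 = 143.4 kips.
Governing: min(101.4, 82.3, 131.4, 67.9, 143.4) = 67.9 kips → block shear.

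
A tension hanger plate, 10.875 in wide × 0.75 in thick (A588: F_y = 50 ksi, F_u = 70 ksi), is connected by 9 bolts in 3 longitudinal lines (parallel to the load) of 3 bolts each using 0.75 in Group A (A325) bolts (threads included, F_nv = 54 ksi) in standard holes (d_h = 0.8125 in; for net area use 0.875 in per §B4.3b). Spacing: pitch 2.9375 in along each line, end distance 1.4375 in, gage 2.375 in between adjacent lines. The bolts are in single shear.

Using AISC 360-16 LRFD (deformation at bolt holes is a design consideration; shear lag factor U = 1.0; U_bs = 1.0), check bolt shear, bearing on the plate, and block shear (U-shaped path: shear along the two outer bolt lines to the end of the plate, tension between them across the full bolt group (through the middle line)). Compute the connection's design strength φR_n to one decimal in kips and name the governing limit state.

Bolt shear: A_b = π(0.75)²/4 = 0.44179 in². φR_n = 0.75 × 54 × 0.44179 × 9 × 1 = 161.0 kips.
Bearing (0.75 in plate, F_u = 70 ksi): end bolts L_c = 1.4375 − 0.8125/2 = 1.03125, R_n = min(1.2×1.03125×0.75×70, 2.4×0.75×0.75×70) = 64.969 kips/bolt; interior L_c = 2.9375 − 0.8125 = 2.125, R_n = 94.5 kips/bolt. φR_n = 0.75 × (3×64.969 + 6×94.5) = 571.4 kips.
Block shear: shear path 2×[1.4375+2×2.9375] = 2×7.3125 in, A_gv = 10.969, A_nv = 2×(7.3125 − 2.5×0.875)×0.75 = 7.6875 in²; tension across gage: (4.75 − 2×0.875)×0.75 = 2.25 in². R_n = min(0.6×70×7.6875, 0.6×50×10.969) + 1.0×70×2.25 = min(322.88, 329.07) + 157.5 = 480.38 kips. φR_n = 0.75 × 480.38 = 360.3 kips.
Governing: min(161.0, 571.4, 360.3) = 161.0 kips → bolt shear.

161.0 kips (bolt shear governs)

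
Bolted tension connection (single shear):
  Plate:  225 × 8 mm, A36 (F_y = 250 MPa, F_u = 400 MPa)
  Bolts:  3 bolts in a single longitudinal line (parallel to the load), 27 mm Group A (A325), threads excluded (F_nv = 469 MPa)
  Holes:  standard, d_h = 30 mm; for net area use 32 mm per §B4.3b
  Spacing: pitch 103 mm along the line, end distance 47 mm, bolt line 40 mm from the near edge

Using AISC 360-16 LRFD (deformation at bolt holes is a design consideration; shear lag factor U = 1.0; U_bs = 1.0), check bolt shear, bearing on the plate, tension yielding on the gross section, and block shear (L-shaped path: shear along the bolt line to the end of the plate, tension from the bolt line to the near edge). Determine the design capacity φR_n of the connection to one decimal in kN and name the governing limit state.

285.3 kN (block shear governs)

Bolt shear: A_b = π(27)²/4 = 572.56 mm². φR_n = 0.75 × 469 × 572.56 × 3 × 1 = 604.2 kN.
Bearing (8 mm plate, F_u = 400 MPa): end bolts L_c = 47 − 30/2 = 32, R_n = min(1.2×32×8×400, 2.4×27×8×400) = 122.88 kN/bolt; interior L_c = 103 − 30 = 73, R_n = 207.36 kN/bolt. φR_n = 0.75 × (1×122.88 + 2×207.36) = 403.2 kN.
Tension yield (gross): A_g = 225×8 = 1800 mm². φR_n = 0.90 × 250 × 1800 = 405.0 kN.
Block shear: shear path 1×[47+2×103] = 1×253 mm, A_gv = 2024, A_nv = 1×(253 − 2.5×32)×8 = 1384 mm²; tension to near edge: (40 − 0.5×32)×8 = 192 mm². R_n = min(0.6×400×1384, 0.6×250×2024) + 1.0×400×192 = min(332.16, 303.6) + 76.8 = 380.4 kN. φR_n = 0.75 × 380.4 = 285.3 kN.
Governing: min(604.2, 403.2, 405.0, 285.3) = 285.3 kN → block shear.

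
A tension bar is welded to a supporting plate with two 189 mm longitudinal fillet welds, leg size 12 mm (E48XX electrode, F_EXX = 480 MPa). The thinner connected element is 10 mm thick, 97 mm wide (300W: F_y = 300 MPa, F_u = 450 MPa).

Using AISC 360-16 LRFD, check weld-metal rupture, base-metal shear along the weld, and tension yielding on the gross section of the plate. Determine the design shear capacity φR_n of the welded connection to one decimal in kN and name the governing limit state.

Weld metal: throat = 0.707×12 = 8.484 mm, L = 2×189 = 378 mm. φR_n = 0.75 × 0.6 × 480 × 8.484 × 378 = 692.7 kN.
Base metal shear (10 mm plate): yield φR_n = 1.0×0.6×300×10×378 = 680.4 kN; rupture φR_n = 0.75×0.6×450×10×378 = 765.5 kN; take 680.4 kN (yield).
Tension yield (gross): A_g = 97×10 = 970 mm². φR_n = 0.90 × 300 × 970 = 261.9 kN.
Governing: min(692.7, 680.4, 261.9) = 261.9 kN → gross-section yield.

261.9 kN (gross-section yield governs)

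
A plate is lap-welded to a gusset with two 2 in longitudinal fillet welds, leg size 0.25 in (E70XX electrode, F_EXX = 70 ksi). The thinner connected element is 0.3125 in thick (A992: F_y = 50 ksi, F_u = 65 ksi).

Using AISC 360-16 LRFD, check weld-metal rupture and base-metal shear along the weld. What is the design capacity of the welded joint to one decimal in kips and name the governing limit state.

22.3 kips (weld metal governs)

Weld metal: throat = 0.707×0.25 = 0.17675 in, L = 2×2 = 4 in. φR_n = 0.75 × 0.6 × 70 × 0.17675 × 4 = 22.3 kips.
Base metal shear (0.3125 in plate): yield φR_n = 1.0×0.6×50×0.3125×4 = 37.5 kips; rupture φR_n = 0.75×0.6×65×0.3125×4 = 36.6 kips; take 36.6 kips (rupture).
Governing: min(22.3, 36.6) = 22.3 kips → weld metal.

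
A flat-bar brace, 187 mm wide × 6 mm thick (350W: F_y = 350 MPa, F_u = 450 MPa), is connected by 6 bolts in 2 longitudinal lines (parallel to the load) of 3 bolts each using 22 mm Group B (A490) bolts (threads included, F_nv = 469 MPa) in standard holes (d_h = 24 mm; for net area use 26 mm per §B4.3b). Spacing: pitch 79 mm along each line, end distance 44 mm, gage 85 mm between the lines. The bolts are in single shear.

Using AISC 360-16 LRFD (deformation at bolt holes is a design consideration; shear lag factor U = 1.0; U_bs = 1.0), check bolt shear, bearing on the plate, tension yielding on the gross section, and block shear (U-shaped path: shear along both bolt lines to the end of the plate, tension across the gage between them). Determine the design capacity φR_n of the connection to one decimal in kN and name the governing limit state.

353.4 kN (gross-section yield governs)

Bolt shear: A_b = π(22)²/4 = 380.13 mm². φR_n = 0.75 × 469 × 380.13 × 6 × 1 = 802.3 kN.
Bearing (6 mm plate, F_u = 450 MPa): end bolts L_c = 44 − 24/2 = 32, R_n = min(1.2×32×6×450, 2.4×22×6×450) = 103.68 kN/bolt; interior L_c = 79 − 24 = 55, R_n = 142.56 kN/bolt. φR_n = 0.75 × (2×103.68 + 4×142.56) = 583.2 kN.
Tension yield (gross): A_g = 187×6 = 1122 mm². φR_n = 0.90 × 350 × 1122 = 353.4 kN.
Block shear: shear path 2×[44+2×79] = 2×202 mm, A_gv = 2424, A_nv = 2×(202 − 2.5×26)×6 = 1644 mm²; tension across gage: (85 − 1×26)×6 = 354 mm². R_n = min(0.6×450×1644, 0.6×350×2424) + 1.0×450×354 = min(443.88, 509.04) + 159.3 = 603.18 kN. φR_n = 0.75 × 603.18 = 452.4 kN.
Governing: min(802.3, 583.2, 353.4, 452.4) = 353.4 kN → gross-section yield.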